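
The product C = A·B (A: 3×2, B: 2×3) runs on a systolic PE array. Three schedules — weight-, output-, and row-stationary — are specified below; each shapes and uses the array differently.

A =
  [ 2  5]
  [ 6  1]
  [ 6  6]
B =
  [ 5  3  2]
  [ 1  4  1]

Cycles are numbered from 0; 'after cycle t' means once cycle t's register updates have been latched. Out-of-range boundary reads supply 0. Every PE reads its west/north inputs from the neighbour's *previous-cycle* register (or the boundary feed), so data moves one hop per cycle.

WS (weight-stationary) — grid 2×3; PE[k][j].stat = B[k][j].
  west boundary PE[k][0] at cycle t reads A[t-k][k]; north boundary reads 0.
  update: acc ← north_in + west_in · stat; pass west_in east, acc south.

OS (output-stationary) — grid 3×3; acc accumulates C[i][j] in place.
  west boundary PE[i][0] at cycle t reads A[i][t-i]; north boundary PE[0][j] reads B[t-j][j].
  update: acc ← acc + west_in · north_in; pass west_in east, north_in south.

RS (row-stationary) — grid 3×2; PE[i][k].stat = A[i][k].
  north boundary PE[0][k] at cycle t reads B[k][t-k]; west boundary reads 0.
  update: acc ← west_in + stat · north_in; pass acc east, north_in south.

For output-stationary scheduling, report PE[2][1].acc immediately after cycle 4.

PE[2][1].acc = 42

Tracing OS — 3×3 array, target PE[2][1]:
  t=0 PE[1][1]: acc=0 h=0 v=0
  t=0 PE[2][0]: acc=0 h=0 v=0
  t=0 PE[2][1]: acc=0 h=0 v=0
  t=1 PE[1][1]: acc=0 h=0 v=0
  t=1 PE[2][0]: acc=0 h=0 v=0
  t=1 PE[2][1]: acc=0 h=0 v=0
  t=2 PE[1][1]: acc=18 h=6 v=3
  t=2 PE[2][0]: acc=30 h=6 v=5
  t=2 PE[2][1]: acc=0 h=0 v=0
  t=3 PE[1][1]: acc=22 h=1 v=4
  t=3 PE[2][0]: acc=36 h=6 v=1
  t=3 PE[2][1]: acc=18 h=6 v=3
  t=4 PE[1][1]: acc=22 h=0 v=0
  t=4 PE[2][0]: acc=36 h=0 v=0
  t=4 PE[2][1]: acc=42 h=6 v=4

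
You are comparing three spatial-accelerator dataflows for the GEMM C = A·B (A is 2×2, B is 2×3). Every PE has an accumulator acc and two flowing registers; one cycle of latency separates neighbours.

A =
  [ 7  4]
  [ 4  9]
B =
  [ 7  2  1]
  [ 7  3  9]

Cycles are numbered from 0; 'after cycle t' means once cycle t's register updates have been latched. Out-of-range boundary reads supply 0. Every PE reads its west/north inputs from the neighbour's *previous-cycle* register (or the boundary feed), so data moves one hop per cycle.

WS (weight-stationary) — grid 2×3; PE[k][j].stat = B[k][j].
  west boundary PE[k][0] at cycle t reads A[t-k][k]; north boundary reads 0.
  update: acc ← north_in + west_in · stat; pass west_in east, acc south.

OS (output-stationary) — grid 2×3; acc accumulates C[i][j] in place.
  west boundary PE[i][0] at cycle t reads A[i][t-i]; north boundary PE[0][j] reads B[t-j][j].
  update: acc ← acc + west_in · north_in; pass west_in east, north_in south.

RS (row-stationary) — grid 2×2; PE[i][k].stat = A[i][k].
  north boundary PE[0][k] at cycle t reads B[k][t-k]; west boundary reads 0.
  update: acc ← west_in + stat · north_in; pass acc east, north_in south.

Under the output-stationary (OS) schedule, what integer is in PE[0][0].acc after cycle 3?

PE[0][0].acc = 77

OS 2×3: PE[0][0] cycle-by-cycle (with neighbour feeds):
  step 0 · PE0,0: acc=49; fwd→7 fwd↓7
  step 1 · PE0,0: acc=77; fwd→4 fwd↓7
  step 2 · PE0,0: acc=77; fwd→0 fwd↓0
  step 3 · PE0,0: acc=77; fwd→0 fwd↓0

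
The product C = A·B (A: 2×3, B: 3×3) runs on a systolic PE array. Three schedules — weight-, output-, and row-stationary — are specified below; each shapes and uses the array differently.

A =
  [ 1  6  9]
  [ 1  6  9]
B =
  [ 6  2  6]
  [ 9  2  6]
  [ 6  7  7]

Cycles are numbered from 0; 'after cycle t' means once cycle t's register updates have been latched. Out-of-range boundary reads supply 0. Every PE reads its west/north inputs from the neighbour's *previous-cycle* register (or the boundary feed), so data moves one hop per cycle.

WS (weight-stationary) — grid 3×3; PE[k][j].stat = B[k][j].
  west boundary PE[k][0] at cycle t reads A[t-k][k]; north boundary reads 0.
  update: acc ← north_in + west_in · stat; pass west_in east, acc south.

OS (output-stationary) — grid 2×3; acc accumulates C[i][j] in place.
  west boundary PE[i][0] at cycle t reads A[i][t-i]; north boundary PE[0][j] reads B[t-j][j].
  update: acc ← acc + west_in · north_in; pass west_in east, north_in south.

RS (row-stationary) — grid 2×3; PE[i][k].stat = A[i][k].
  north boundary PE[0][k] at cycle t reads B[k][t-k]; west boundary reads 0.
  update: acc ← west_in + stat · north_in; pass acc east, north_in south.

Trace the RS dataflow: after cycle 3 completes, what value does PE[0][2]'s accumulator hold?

PE[0][2].acc = 77

RS (2×3). Following PE[0][2] plus its west/north inputs:
  0: (0,1).acc=0  regs=<0,0>
  0: (0,2).acc=0  regs=<0,0>
  1: (0,1).acc=60  regs=<60,9>
  1: (0,2).acc=0  regs=<0,0>
  2: (0,1).acc=14  regs=<14,2>
  2: (0,2).acc=114  regs=<114,6>
  3: (0,1).acc=42  regs=<42,6>
  3: (0,2).acc=77  regs=<77,7>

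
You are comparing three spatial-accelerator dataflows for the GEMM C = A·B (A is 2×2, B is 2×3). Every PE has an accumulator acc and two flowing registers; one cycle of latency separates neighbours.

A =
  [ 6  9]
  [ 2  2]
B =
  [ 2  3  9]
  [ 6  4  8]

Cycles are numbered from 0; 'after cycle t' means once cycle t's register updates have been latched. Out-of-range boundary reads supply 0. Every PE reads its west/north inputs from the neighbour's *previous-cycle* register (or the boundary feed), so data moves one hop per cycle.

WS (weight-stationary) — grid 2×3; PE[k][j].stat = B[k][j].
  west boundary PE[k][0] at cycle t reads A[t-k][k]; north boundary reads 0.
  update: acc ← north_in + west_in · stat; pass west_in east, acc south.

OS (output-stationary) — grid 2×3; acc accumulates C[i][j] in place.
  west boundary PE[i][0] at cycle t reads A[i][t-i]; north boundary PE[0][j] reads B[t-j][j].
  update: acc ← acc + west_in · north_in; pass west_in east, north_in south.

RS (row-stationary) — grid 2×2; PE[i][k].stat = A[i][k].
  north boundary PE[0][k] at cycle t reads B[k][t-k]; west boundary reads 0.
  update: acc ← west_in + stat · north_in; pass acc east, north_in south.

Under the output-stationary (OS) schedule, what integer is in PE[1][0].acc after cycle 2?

PE[1][0].acc = 16

OS (2×3). Following PE[1][0] plus its west/north inputs:
  [0] (0,0) acc=12 (h:6 v:2)
  [0] (1,0) acc=0 (h:0 v:0)
  [1] (0,0) acc=66 (h:9 v:6)
  [1] (1,0) acc=4 (h:2 v:2)
  [2] (0,0) acc=66 (h:0 v:0)
  [2] (1,0) acc=16 (h:2 v:6)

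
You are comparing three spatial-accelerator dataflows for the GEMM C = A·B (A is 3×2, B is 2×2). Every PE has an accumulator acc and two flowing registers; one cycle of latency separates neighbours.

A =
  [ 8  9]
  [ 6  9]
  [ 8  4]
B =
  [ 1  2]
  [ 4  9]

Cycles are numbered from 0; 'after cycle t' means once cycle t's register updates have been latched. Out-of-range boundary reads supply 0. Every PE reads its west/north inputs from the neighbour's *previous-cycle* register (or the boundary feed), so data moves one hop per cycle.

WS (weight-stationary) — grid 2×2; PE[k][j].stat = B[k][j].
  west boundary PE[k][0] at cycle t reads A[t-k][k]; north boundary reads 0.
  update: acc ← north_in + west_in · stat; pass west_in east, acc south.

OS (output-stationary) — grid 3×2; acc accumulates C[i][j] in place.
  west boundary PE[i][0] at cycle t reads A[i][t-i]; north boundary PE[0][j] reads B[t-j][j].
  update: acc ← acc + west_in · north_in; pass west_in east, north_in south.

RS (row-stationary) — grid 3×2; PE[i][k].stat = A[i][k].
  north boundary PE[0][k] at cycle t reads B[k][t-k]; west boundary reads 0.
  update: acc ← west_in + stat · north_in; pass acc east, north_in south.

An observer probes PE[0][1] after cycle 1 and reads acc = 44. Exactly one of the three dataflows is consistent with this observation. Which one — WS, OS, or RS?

— WS: 2×2; PE[0][1] trace:
  c0 r0c1: 0 / 0 / 0
  c1 r0c1: 16 / 8 / 16
— OS: 3×2; PE[0][1] trace:
  c0 r0c1: 0 / 0 / 0
  c1 r0c1: 16 / 8 / 2
— RS: 3×2; PE[0][1] trace:
  c0 r0c1: 0 / 0 / 0
  c1 r0c1: 44 / 44 / 4

dataflow = RS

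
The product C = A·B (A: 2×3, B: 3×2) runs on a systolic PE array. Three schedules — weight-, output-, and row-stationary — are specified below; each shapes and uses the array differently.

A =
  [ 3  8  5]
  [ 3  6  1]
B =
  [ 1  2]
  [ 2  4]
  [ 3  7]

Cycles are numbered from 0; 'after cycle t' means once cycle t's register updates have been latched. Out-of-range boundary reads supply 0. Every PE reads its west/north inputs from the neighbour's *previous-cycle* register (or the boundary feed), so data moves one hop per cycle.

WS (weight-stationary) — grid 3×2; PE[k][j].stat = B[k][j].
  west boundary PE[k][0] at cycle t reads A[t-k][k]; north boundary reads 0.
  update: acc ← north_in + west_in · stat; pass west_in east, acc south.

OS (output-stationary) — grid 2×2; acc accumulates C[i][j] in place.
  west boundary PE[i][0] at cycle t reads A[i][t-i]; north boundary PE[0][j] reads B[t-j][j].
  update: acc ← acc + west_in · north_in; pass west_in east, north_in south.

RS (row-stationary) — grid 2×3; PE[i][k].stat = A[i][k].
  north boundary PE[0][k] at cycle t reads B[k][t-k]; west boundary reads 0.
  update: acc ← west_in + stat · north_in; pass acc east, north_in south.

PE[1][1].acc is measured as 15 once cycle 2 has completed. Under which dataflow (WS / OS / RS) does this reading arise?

dataflow = RS

Under WS (3×2), PE[1][1]:
  [0] (1,1) acc=0 (h:0 v:0)
  [1] (1,1) acc=0 (h:0 v:0)
  [2] (1,1) acc=38 (h:8 v:38)
Under OS (2×2), PE[1][1]:
  [0] (1,1) acc=0 (h:0 v:0)
  [1] (1,1) acc=0 (h:0 v:0)
  [2] (1,1) acc=6 (h:3 v:2)
Under RS (2×3), PE[1][1]:
  [0] (1,1) acc=0 (h:0 v:0)
  [1] (1,1) acc=0 (h:0 v:0)
  [2] (1,1) acc=15 (h:15 v:2)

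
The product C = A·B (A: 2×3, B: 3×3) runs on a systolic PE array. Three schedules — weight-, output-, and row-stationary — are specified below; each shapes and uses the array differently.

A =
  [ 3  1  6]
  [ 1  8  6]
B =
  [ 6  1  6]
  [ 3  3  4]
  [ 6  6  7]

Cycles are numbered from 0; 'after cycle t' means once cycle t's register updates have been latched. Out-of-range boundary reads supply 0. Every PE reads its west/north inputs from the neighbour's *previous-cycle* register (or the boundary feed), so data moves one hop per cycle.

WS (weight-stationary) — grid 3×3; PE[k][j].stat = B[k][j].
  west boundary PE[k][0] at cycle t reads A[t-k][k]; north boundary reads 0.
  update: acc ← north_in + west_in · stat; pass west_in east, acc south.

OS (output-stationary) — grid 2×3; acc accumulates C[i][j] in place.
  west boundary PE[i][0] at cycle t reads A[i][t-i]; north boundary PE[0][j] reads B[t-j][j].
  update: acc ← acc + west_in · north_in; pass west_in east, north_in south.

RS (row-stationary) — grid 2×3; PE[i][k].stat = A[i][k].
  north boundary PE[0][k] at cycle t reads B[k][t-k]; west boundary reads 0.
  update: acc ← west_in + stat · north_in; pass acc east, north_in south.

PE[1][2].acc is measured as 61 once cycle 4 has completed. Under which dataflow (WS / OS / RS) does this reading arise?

dataflow = RS

WS [3×3] PE[1][2] across cycles:
  step 0 · PE1,2: acc=0; fwd→0 fwd↓0
  step 1 · PE1,2: acc=0; fwd→0 fwd↓0
  step 2 · PE1,2: acc=0; fwd→0 fwd↓0
  step 3 · PE1,2: acc=22; fwd→1 fwd↓22
  step 4 · PE1,2: acc=38; fwd→8 fwd↓38
OS [2×3] PE[1][2] across cycles:
  step 0 · PE1,2: acc=0; fwd→0 fwd↓0
  step 1 · PE1,2: acc=0; fwd→0 fwd↓0
  step 2 · PE1,2: acc=0; fwd→0 fwd↓0
  step 3 · PE1,2: acc=6; fwd→1 fwd↓6
  step 4 · PE1,2: acc=38; fwd→8 fwd↓4
RS [2×3] PE[1][2] across cycles:
  step 0 · PE1,2: acc=0; fwd→0 fwd↓0
  step 1 · PE1,2: acc=0; fwd→0 fwd↓0
  step 2 · PE1,2: acc=0; fwd→0 fwd↓0
  step 3 · PE1,2: acc=66; fwd→66 fwd↓6
  step 4 · PE1,2: acc=61; fwd→61 fwd↓6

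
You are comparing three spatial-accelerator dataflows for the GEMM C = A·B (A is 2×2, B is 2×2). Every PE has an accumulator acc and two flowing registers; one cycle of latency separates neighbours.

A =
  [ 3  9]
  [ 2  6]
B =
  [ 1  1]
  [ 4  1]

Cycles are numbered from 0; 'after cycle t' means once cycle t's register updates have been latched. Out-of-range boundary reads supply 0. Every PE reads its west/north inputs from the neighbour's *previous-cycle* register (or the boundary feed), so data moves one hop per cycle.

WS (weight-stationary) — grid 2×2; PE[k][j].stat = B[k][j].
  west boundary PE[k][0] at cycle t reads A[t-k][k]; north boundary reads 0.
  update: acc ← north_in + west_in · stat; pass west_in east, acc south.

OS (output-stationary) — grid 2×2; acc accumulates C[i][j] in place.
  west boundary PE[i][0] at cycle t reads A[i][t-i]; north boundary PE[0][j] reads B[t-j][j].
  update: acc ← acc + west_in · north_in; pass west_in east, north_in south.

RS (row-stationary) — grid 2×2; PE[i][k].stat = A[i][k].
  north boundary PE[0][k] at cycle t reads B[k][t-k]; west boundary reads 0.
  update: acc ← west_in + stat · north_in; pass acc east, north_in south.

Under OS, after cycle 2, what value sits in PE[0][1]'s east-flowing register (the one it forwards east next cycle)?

register = 9

OS (2×2). Following PE[0][1] plus its west/north inputs:
  step 0 · PE0,0: acc=3; fwd→3 fwd↓1
  step 0 · PE0,1: acc=0; fwd→0 fwd↓0
  step 1 · PE0,0: acc=39; fwd→9 fwd↓4
  step 1 · PE0,1: acc=3; fwd→3 fwd↓1
  step 2 · PE0,0: acc=39; fwd→0 fwd↓0
  step 2 · PE0,1: acc=12; fwd→9 fwd↓1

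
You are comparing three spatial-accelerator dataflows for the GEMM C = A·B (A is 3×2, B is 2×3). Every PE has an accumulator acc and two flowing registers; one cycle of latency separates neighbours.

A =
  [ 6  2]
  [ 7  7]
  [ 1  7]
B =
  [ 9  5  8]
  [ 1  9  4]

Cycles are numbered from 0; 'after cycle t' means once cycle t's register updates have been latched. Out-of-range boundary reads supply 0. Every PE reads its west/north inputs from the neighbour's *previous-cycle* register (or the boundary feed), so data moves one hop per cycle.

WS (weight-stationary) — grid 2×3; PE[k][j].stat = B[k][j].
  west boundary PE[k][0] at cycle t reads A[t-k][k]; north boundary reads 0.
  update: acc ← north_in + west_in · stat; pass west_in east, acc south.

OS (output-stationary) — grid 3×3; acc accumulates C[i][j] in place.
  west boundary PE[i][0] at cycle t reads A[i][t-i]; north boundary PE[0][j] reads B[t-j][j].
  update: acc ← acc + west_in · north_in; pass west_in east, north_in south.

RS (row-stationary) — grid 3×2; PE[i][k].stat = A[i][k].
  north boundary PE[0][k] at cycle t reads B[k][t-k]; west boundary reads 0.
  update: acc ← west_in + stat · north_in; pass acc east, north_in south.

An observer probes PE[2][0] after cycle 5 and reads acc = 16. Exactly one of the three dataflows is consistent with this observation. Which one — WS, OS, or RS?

— WS: 2×3 array has no PE[2][0].
OS [3×3] PE[2][0] across cycles:
  c0 r2c0: 0 / 0 / 0
  c1 r2c0: 0 / 0 / 0
  c2 r2c0: 9 / 1 / 9
  c3 r2c0: 16 / 7 / 1
  c4 r2c0: 16 / 0 / 0
  c5 r2c0: 16 / 0 / 0
RS [3×2] PE[2][0] across cycles:
  c0 r2c0: 0 / 0 / 0
  c1 r2c0: 0 / 0 / 0
  c2 r2c0: 9 / 9 / 9
  c3 r2c0: 5 / 5 / 5
  c4 r2c0: 8 / 8 / 8
  c5 r2c0: 0 / 0 / 0

dataflow = OS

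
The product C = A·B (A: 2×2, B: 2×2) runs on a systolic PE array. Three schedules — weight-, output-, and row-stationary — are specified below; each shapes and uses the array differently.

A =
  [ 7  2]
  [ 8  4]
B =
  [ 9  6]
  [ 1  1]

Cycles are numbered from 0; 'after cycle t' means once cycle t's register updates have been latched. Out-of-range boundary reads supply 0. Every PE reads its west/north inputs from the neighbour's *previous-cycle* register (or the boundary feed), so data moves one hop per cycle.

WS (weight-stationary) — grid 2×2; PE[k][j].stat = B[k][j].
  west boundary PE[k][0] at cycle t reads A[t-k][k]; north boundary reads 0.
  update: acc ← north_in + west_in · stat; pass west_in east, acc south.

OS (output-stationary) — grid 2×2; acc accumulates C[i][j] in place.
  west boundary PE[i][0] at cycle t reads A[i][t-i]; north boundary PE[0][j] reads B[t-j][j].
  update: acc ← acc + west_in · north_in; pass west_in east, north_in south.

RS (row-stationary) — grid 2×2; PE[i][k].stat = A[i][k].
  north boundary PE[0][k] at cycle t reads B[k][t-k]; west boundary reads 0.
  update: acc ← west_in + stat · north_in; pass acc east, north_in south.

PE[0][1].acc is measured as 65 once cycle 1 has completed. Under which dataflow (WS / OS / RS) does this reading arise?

dataflow = RS

— WS: 2×2; PE[0][1] trace:
  c0 r0c1: 0 / 0 / 0
  c1 r0c1: 42 / 7 / 42
— OS: 2×2; PE[0][1] trace:
  c0 r0c1: 0 / 0 / 0
  c1 r0c1: 42 / 7 / 6
— RS: 2×2; PE[0][1] trace:
  c0 r0c1: 0 / 0 / 0
  c1 r0c1: 65 / 65 / 1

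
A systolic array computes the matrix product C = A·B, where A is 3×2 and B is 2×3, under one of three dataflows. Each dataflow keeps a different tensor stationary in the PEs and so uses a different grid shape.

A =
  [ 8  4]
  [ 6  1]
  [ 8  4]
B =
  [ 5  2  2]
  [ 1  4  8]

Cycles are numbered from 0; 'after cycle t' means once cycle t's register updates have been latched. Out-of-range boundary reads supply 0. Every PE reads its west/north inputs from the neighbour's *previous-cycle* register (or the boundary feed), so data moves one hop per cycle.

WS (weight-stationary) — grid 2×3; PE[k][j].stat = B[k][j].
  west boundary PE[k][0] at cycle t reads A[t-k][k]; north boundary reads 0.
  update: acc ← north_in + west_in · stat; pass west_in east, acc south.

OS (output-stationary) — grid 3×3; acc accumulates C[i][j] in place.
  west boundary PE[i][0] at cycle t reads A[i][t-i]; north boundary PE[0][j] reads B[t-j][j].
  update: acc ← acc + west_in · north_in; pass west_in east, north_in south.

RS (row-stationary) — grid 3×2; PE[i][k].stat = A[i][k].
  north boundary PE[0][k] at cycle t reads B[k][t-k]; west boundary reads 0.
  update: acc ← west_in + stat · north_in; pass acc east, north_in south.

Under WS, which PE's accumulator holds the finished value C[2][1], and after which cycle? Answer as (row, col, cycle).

(row, col, cycle) = (1, 1, 4)

WS: C[2][1] accumulates in PE[1][1]:
  [0] (1,1) acc=0 (h:0 v:0)
  [1] (1,1) acc=0 (h:0 v:0)
  [2] (1,1) acc=32 (h:4 v:32)
  [3] (1,1) acc=16 (h:1 v:16)
  [4] (1,1) acc=32 (h:4 v:32)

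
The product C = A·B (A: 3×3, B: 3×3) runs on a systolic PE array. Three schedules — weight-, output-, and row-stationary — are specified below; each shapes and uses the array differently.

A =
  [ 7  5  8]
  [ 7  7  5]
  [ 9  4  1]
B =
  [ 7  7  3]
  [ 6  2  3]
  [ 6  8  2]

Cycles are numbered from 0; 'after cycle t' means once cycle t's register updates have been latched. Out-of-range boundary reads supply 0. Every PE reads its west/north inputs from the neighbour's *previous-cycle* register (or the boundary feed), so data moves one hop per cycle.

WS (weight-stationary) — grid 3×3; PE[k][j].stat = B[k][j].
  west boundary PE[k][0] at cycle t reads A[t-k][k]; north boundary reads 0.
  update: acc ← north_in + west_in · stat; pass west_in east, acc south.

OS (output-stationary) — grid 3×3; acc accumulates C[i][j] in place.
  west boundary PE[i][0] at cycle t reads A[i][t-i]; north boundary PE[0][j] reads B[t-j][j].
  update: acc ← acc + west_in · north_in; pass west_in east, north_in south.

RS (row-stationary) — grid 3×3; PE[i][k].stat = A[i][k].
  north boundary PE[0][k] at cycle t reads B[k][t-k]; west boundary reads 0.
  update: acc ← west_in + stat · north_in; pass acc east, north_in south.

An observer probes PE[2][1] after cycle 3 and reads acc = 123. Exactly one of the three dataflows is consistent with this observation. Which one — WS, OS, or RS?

Under WS (3×3), PE[2][1]:
  0: (2,1).acc=0  regs=<0,0>
  1: (2,1).acc=0  regs=<0,0>
  2: (2,1).acc=0  regs=<0,0>
  3: (2,1).acc=123  regs=<8,123>
Under OS (3×3), PE[2][1]:
  0: (2,1).acc=0  regs=<0,0>
  1: (2,1).acc=0  regs=<0,0>
  2: (2,1).acc=0  regs=<0,0>
  3: (2,1).acc=63  regs=<9,7>
Under RS (3×3), PE[2][1]:
  0: (2,1).acc=0  regs=<0,0>
  1: (2,1).acc=0  regs=<0,0>
  2: (2,1).acc=0  regs=<0,0>
  3: (2,1).acc=87  regs=<87,6>

dataflow = WS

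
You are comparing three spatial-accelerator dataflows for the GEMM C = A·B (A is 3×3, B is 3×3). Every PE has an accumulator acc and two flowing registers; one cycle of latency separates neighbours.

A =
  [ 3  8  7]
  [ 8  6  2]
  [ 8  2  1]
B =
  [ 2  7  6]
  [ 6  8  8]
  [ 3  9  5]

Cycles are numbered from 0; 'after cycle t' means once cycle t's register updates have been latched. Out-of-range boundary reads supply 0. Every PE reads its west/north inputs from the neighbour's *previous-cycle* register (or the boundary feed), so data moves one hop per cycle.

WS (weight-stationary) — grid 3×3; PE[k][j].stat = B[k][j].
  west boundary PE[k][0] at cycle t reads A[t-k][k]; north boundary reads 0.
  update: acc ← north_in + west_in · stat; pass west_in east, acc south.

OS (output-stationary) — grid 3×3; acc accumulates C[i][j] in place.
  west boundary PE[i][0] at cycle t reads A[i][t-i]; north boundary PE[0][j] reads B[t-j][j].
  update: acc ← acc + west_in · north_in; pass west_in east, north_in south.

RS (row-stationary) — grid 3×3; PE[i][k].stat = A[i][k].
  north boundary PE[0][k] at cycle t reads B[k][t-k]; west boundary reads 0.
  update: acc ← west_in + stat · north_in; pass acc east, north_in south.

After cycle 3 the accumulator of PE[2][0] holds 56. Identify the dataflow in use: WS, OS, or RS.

WS [3×3] PE[2][0] across cycles:
  t=0 PE[2][0]: acc=0 h=0 v=0
  t=1 PE[2][0]: acc=0 h=0 v=0
  t=2 PE[2][0]: acc=75 h=7 v=75
  t=3 PE[2][0]: acc=58 h=2 v=58
OS [3×3] PE[2][0] across cycles:
  t=0 PE[2][0]: acc=0 h=0 v=0
  t=1 PE[2][0]: acc=0 h=0 v=0
  t=2 PE[2][0]: acc=16 h=8 v=2
  t=3 PE[2][0]: acc=28 h=2 v=6
RS [3×3] PE[2][0] across cycles:
  t=0 PE[2][0]: acc=0 h=0 v=0
  t=1 PE[2][0]: acc=0 h=0 v=0
  t=2 PE[2][0]: acc=16 h=16 v=2
  t=3 PE[2][0]: acc=56 h=56 v=7

dataflow = RS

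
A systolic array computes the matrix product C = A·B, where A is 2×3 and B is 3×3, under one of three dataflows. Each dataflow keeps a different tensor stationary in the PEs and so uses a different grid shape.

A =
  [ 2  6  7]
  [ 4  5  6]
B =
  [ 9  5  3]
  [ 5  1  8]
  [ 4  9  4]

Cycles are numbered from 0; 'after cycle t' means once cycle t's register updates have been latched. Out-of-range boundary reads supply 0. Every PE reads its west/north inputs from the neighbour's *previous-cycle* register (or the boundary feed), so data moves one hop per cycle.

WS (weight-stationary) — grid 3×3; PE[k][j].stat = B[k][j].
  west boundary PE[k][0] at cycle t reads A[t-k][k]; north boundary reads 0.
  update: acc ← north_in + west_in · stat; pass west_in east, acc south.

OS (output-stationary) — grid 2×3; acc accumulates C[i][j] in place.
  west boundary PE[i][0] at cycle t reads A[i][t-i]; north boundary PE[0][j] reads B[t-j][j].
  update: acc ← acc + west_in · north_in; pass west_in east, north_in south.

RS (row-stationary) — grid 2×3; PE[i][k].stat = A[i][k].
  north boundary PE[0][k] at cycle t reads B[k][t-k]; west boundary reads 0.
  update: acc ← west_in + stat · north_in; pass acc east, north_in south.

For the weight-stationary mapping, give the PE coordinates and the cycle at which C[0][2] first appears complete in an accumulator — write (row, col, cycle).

Under WS, C[0][2] lands at PE[2][2]:
  c0 r2c2: 0 / 0 / 0
  c1 r2c2: 0 / 0 / 0
  c2 r2c2: 0 / 0 / 0
  c3 r2c2: 0 / 0 / 0
  c4 r2c2: 82 / 7 / 82

(row, col, cycle) = (2, 2, 4)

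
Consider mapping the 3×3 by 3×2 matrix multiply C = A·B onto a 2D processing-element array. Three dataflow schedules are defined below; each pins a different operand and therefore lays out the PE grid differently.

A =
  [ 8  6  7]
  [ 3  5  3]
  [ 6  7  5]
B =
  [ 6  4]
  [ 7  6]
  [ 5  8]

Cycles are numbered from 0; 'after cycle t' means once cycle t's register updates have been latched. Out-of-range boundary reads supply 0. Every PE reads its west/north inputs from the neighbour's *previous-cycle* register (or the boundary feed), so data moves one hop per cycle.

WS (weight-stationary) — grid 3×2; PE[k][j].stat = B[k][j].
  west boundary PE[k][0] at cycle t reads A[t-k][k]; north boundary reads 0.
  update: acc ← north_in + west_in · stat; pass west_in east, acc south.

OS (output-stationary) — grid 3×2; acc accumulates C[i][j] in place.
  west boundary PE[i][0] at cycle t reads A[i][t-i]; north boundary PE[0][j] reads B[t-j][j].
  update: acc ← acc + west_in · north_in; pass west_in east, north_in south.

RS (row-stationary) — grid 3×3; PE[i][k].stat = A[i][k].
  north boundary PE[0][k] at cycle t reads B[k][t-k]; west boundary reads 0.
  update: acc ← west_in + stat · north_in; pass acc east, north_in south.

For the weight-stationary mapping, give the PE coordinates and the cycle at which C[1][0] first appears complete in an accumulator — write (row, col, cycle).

Under WS, C[1][0] lands at PE[2][0]:
  [0] (2,0) acc=0 (h:0 v:0)
  [1] (2,0) acc=0 (h:0 v:0)
  [2] (2,0) acc=125 (h:7 v:125)
  [3] (2,0) acc=68 (h:3 v:68)

(row, col, cycle) = (2, 0, 3)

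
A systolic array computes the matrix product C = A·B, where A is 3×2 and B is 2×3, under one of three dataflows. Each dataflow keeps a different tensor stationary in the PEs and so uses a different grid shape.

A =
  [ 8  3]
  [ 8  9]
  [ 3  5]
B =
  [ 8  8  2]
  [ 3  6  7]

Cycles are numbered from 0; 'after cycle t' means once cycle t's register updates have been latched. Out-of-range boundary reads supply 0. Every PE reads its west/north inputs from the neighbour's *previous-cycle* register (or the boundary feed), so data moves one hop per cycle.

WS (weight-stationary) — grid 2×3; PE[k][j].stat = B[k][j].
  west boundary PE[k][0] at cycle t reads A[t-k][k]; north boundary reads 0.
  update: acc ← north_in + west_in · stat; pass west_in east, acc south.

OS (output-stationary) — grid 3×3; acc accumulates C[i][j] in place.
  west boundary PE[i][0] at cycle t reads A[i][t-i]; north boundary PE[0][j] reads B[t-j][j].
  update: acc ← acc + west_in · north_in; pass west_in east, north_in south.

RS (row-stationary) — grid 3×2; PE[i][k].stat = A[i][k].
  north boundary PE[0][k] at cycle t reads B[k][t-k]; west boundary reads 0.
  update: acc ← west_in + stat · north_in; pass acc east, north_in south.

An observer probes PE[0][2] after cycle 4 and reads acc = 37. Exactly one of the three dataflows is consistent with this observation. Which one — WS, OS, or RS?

dataflow = OS

WS [2×3] PE[0][2] across cycles:
  c0 r0c2: 0 / 0 / 0
  c1 r0c2: 0 / 0 / 0
  c2 r0c2: 16 / 8 / 16
  c3 r0c2: 16 / 8 / 16
  c4 r0c2: 6 / 3 / 6
OS [3×3] PE[0][2] across cycles:
  c0 r0c2: 0 / 0 / 0
  c1 r0c2: 0 / 0 / 0
  c2 r0c2: 16 / 8 / 2
  c3 r0c2: 37 / 3 / 7
  c4 r0c2: 37 / 0 / 0
RS: PE[0][2] is outside its 3×2 grid.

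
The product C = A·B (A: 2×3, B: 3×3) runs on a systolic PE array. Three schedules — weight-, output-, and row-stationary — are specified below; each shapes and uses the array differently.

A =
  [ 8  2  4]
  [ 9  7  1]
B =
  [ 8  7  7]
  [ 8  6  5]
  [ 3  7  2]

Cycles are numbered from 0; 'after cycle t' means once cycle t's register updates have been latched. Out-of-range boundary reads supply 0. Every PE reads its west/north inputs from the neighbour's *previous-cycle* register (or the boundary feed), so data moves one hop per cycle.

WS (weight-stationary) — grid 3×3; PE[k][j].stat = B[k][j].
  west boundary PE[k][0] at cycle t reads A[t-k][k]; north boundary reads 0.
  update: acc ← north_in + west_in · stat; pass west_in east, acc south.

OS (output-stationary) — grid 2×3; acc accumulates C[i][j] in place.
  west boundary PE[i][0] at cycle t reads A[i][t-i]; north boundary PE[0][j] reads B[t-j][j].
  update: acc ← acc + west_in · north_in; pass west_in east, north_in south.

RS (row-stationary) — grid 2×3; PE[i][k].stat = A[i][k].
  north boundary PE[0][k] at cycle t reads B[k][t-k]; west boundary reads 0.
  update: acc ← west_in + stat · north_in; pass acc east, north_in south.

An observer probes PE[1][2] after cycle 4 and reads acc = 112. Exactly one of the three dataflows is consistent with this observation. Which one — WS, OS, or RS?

dataflow = RS

WS (3×3 grid), PE[1][2]:
  step 0 · PE1,2: acc=0; fwd→0 fwd↓0
  step 1 · PE1,2: acc=0; fwd→0 fwd↓0
  step 2 · PE1,2: acc=0; fwd→0 fwd↓0
  step 3 · PE1,2: acc=66; fwd→2 fwd↓66
  step 4 · PE1,2: acc=98; fwd→7 fwd↓98
OS (2×3 grid), PE[1][2]:
  step 0 · PE1,2: acc=0; fwd→0 fwd↓0
  step 1 · PE1,2: acc=0; fwd→0 fwd↓0
  step 2 · PE1,2: acc=0; fwd→0 fwd↓0
  step 3 · PE1,2: acc=63; fwd→9 fwd↓7
  step 4 · PE1,2: acc=98; fwd→7 fwd↓5
RS (2×3 grid), PE[1][2]:
  step 0 · PE1,2: acc=0; fwd→0 fwd↓0
  step 1 · PE1,2: acc=0; fwd→0 fwd↓0
  step 2 · PE1,2: acc=0; fwd→0 fwd↓0
  step 3 · PE1,2: acc=131; fwd→131 fwd↓3
  step 4 · PE1,2: acc=112; fwd→112 fwd↓7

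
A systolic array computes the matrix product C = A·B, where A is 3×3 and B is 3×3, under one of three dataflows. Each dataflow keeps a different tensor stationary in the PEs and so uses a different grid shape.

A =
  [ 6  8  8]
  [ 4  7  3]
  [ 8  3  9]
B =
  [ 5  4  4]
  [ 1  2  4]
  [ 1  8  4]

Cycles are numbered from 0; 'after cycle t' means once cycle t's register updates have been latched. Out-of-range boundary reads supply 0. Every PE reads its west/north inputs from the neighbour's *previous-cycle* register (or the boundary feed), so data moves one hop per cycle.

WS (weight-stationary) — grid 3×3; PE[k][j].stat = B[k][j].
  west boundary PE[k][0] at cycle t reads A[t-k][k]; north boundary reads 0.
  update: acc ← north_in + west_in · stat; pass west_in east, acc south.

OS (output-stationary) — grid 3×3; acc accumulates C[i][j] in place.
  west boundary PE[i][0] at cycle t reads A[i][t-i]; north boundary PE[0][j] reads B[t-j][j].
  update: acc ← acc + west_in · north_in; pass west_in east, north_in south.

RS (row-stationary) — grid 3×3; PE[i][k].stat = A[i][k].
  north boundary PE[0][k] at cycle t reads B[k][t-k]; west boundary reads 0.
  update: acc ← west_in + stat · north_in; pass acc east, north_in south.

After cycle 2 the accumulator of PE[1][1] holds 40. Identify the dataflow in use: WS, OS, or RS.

Under WS (3×3), PE[1][1]:
  [0] (1,1) acc=0 (h:0 v:0)
  [1] (1,1) acc=0 (h:0 v:0)
  [2] (1,1) acc=40 (h:8 v:40)
Under OS (3×3), PE[1][1]:
  [0] (1,1) acc=0 (h:0 v:0)
  [1] (1,1) acc=0 (h:0 v:0)
  [2] (1,1) acc=16 (h:4 v:4)
Under RS (3×3), PE[1][1]:
  [0] (1,1) acc=0 (h:0 v:0)
  [1] (1,1) acc=0 (h:0 v:0)
  [2] (1,1) acc=27 (h:27 v:1)

dataflow = WS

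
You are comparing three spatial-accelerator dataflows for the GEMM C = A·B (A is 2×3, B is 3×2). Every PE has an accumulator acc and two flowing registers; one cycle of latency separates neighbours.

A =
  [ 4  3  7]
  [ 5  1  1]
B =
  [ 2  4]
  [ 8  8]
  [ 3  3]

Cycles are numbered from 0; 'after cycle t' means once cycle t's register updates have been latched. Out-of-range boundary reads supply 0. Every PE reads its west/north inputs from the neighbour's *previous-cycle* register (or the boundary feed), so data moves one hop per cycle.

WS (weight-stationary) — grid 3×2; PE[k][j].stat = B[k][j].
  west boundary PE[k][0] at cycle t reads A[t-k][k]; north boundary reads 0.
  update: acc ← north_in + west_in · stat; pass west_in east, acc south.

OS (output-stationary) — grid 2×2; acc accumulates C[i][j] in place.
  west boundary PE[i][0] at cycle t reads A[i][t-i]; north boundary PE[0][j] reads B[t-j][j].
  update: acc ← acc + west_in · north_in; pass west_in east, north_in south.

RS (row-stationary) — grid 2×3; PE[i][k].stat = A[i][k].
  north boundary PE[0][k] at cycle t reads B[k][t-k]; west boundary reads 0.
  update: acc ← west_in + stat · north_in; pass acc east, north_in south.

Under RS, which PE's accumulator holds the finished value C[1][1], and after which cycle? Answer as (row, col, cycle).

(row, col, cycle) = (1, 2, 4)

RS: C[1][1] accumulates in PE[1][2]:
  [0] (1,2) acc=0 (h:0 v:0)
  [1] (1,2) acc=0 (h:0 v:0)
  [2] (1,2) acc=0 (h:0 v:0)
  [3] (1,2) acc=21 (h:21 v:3)
  [4] (1,2) acc=31 (h:31 v:3)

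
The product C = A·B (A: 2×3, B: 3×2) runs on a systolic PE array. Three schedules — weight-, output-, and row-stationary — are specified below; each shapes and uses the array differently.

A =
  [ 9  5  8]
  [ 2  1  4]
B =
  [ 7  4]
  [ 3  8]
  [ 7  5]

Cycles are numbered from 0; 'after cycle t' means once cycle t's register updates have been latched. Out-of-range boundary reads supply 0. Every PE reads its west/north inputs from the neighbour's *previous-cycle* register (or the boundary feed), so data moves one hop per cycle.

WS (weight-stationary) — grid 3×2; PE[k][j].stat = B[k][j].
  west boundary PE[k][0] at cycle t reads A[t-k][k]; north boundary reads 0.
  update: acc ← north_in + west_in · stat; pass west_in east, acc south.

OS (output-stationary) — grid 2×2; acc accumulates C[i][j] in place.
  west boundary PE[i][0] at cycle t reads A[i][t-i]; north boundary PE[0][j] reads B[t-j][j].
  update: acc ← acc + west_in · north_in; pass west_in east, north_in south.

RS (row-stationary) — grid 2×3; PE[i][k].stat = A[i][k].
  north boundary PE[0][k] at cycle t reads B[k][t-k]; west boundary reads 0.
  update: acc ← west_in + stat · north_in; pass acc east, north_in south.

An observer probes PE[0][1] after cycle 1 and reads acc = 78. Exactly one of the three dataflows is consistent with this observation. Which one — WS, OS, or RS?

dataflow = RS

Under WS (3×2), PE[0][1]:
  t=0 PE[0][1]: acc=0 h=0 v=0
  t=1 PE[0][1]: acc=36 h=9 v=36
Under OS (2×2), PE[0][1]:
  t=0 PE[0][1]: acc=0 h=0 v=0
  t=1 PE[0][1]: acc=36 h=9 v=4
Under RS (2×3), PE[0][1]:
  t=0 PE[0][1]: acc=0 h=0 v=0
  t=1 PE[0][1]: acc=78 h=78 v=3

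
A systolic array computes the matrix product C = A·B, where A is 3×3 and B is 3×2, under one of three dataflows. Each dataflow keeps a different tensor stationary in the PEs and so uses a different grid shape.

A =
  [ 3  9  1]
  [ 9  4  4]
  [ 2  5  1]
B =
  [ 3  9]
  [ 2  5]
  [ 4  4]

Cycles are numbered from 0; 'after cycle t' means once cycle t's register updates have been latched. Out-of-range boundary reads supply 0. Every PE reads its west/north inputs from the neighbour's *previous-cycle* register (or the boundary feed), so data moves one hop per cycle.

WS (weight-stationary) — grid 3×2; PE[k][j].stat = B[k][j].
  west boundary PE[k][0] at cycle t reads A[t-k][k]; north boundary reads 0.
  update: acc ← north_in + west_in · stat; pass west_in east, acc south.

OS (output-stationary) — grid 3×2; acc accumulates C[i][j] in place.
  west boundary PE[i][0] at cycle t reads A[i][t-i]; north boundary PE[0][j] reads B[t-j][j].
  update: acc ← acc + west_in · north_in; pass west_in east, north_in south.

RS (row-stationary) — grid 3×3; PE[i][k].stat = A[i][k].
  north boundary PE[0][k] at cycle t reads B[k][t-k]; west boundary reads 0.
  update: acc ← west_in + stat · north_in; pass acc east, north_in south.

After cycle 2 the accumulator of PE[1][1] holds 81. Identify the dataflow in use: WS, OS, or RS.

— WS: 3×2; PE[1][1] trace:
  t=0 PE[1][1]: acc=0 h=0 v=0
  t=1 PE[1][1]: acc=0 h=0 v=0
  t=2 PE[1][1]: acc=72 h=9 v=72
— OS: 3×2; PE[1][1] trace:
  t=0 PE[1][1]: acc=0 h=0 v=0
  t=1 PE[1][1]: acc=0 h=0 v=0
  t=2 PE[1][1]: acc=81 h=9 v=9
— RS: 3×3; PE[1][1] trace:
  t=0 PE[1][1]: acc=0 h=0 v=0
  t=1 PE[1][1]: acc=0 h=0 v=0
  t=2 PE[1][1]: acc=35 h=35 v=2

dataflow = OS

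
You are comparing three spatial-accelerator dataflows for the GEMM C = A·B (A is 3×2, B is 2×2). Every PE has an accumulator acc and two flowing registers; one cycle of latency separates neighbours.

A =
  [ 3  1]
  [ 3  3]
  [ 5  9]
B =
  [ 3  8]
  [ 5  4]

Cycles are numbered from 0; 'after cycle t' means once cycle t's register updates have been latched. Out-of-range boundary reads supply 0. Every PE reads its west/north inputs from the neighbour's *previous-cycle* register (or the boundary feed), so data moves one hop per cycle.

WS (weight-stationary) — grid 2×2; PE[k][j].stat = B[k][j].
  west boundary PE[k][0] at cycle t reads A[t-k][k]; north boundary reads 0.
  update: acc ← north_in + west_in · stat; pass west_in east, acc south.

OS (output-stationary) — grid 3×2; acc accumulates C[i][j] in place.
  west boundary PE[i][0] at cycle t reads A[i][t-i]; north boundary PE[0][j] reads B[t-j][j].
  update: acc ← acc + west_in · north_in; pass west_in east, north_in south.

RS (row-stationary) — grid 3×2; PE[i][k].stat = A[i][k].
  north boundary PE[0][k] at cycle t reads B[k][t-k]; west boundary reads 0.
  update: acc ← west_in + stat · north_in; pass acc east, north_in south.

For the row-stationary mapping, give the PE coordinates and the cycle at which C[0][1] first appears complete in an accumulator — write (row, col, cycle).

(row, col, cycle) = (0, 1, 2)

Under RS, C[0][1] lands at PE[0][1]:
  @0  [0,1]  acc 0  |  →0  ↓0
  @1  [0,1]  acc 14  |  →14  ↓5
  @2  [0,1]  acc 28  |  →28  ↓4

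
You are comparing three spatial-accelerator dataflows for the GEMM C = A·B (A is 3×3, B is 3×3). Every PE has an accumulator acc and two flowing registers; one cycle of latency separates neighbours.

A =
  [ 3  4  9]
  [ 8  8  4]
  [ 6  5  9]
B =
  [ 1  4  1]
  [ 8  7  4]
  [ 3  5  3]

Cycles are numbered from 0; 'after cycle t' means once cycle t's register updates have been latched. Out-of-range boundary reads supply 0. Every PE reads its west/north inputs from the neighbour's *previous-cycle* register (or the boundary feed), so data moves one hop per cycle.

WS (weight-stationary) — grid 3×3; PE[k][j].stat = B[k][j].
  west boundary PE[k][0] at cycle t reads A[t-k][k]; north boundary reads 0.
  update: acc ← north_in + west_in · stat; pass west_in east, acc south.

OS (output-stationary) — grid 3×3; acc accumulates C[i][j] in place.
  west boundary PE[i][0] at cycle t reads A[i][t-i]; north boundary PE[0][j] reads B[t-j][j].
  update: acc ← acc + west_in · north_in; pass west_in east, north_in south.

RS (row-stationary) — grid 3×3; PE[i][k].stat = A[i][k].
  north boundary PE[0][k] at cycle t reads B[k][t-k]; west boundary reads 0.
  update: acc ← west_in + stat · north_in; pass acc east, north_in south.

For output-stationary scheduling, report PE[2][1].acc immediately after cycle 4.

PE[2][1].acc = 59

OS on a 3×3 grid — tracing PE[2][1] and its feeders:
  0: (1,1).acc=0  regs=<0,0>
  0: (2,0).acc=0  regs=<0,0>
  0: (2,1).acc=0  regs=<0,0>
  1: (1,1).acc=0  regs=<0,0>
  1: (2,0).acc=0  regs=<0,0>
  1: (2,1).acc=0  regs=<0,0>
  2: (1,1).acc=32  regs=<8,4>
  2: (2,0).acc=6  regs=<6,1>
  2: (2,1).acc=0  regs=<0,0>
  3: (1,1).acc=88  regs=<8,7>
  3: (2,0).acc=46  regs=<5,8>
  3: (2,1).acc=24  regs=<6,4>
  4: (1,1).acc=108  regs=<4,5>
  4: (2,0).acc=73  regs=<9,3>
  4: (2,1).acc=59  regs=<5,7>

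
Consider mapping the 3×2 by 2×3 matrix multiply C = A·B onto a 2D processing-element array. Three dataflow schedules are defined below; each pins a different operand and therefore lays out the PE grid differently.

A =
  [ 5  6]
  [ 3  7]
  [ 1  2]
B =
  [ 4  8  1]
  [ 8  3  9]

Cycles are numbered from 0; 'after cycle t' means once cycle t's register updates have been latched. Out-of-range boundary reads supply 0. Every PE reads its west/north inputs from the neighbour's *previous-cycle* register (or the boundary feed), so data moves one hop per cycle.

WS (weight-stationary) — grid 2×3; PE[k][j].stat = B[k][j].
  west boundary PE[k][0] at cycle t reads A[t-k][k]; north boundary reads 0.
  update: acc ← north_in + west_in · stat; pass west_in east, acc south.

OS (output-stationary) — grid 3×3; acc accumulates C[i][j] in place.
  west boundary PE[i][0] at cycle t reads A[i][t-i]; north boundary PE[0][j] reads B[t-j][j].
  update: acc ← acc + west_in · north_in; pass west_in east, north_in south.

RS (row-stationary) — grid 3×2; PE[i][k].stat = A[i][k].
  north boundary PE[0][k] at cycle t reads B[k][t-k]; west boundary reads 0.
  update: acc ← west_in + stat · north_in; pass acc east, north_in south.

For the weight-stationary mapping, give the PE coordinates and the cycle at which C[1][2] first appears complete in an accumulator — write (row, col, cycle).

(row, col, cycle) = (1, 2, 4)

Under WS, C[1][2] lands at PE[1][2]:
  step 0 · PE1,2: acc=0; fwd→0 fwd↓0
  step 1 · PE1,2: acc=0; fwd→0 fwd↓0
  step 2 · PE1,2: acc=0; fwd→0 fwd↓0
  step 3 · PE1,2: acc=59; fwd→6 fwd↓59
  step 4 · PE1,2: acc=66; fwd→7 fwd↓66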